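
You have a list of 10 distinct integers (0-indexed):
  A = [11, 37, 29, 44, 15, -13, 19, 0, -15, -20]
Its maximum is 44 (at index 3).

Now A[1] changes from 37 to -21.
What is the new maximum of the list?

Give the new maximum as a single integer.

Old max = 44 (at index 3)
Change: A[1] 37 -> -21
Changed element was NOT the old max.
  New max = max(old_max, new_val) = max(44, -21) = 44

Answer: 44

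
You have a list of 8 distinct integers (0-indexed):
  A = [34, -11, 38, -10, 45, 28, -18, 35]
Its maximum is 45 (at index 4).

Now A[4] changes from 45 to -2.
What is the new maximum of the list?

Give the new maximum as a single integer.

Answer: 38

Derivation:
Old max = 45 (at index 4)
Change: A[4] 45 -> -2
Changed element WAS the max -> may need rescan.
  Max of remaining elements: 38
  New max = max(-2, 38) = 38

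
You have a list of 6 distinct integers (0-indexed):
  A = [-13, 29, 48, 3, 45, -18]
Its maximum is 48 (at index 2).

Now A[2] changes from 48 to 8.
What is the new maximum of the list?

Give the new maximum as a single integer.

Answer: 45

Derivation:
Old max = 48 (at index 2)
Change: A[2] 48 -> 8
Changed element WAS the max -> may need rescan.
  Max of remaining elements: 45
  New max = max(8, 45) = 45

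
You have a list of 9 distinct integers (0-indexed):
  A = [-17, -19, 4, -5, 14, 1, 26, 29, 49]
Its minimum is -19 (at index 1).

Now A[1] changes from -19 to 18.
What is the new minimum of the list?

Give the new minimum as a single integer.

Answer: -17

Derivation:
Old min = -19 (at index 1)
Change: A[1] -19 -> 18
Changed element WAS the min. Need to check: is 18 still <= all others?
  Min of remaining elements: -17
  New min = min(18, -17) = -17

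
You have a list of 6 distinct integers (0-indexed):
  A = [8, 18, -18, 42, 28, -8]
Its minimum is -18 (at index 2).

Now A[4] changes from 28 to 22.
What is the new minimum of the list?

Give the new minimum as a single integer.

Answer: -18

Derivation:
Old min = -18 (at index 2)
Change: A[4] 28 -> 22
Changed element was NOT the old min.
  New min = min(old_min, new_val) = min(-18, 22) = -18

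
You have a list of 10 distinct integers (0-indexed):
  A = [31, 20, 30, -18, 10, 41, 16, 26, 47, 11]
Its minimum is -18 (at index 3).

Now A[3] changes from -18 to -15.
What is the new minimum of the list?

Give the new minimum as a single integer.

Old min = -18 (at index 3)
Change: A[3] -18 -> -15
Changed element WAS the min. Need to check: is -15 still <= all others?
  Min of remaining elements: 10
  New min = min(-15, 10) = -15

Answer: -15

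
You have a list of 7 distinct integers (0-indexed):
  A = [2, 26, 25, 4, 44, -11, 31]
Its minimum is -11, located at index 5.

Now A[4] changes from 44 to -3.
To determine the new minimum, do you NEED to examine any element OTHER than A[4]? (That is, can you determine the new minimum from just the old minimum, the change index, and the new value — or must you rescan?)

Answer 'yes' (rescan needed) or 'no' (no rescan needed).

Answer: no

Derivation:
Old min = -11 at index 5
Change at index 4: 44 -> -3
Index 4 was NOT the min. New min = min(-11, -3). No rescan of other elements needed.
Needs rescan: no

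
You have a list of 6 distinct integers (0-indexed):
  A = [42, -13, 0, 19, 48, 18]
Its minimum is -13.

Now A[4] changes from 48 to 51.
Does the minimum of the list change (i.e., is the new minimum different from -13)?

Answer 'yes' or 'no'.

Old min = -13
Change: A[4] 48 -> 51
Changed element was NOT the min; min changes only if 51 < -13.
New min = -13; changed? no

Answer: no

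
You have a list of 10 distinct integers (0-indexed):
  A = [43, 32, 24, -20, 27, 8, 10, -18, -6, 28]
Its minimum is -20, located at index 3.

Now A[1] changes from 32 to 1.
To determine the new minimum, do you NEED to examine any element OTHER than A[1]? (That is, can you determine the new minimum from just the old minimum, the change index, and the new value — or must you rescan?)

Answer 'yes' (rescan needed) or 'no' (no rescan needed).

Old min = -20 at index 3
Change at index 1: 32 -> 1
Index 1 was NOT the min. New min = min(-20, 1). No rescan of other elements needed.
Needs rescan: no

Answer: no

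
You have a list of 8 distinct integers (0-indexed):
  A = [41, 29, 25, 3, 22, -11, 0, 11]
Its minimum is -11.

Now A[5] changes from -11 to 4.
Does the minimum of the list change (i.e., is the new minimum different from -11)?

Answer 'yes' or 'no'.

Answer: yes

Derivation:
Old min = -11
Change: A[5] -11 -> 4
Changed element was the min; new min must be rechecked.
New min = 0; changed? yes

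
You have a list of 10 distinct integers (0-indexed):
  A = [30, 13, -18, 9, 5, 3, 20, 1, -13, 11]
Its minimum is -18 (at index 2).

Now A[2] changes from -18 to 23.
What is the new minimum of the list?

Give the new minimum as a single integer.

Answer: -13

Derivation:
Old min = -18 (at index 2)
Change: A[2] -18 -> 23
Changed element WAS the min. Need to check: is 23 still <= all others?
  Min of remaining elements: -13
  New min = min(23, -13) = -13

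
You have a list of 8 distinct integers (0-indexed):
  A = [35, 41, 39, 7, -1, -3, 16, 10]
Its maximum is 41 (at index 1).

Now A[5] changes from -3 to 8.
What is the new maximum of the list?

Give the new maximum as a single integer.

Old max = 41 (at index 1)
Change: A[5] -3 -> 8
Changed element was NOT the old max.
  New max = max(old_max, new_val) = max(41, 8) = 41

Answer: 41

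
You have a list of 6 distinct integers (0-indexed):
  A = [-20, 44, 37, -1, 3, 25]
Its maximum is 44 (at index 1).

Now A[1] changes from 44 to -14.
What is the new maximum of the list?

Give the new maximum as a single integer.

Old max = 44 (at index 1)
Change: A[1] 44 -> -14
Changed element WAS the max -> may need rescan.
  Max of remaining elements: 37
  New max = max(-14, 37) = 37

Answer: 37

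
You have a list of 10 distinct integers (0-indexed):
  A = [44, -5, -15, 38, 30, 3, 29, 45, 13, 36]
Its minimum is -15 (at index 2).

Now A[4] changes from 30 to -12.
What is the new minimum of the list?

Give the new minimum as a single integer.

Old min = -15 (at index 2)
Change: A[4] 30 -> -12
Changed element was NOT the old min.
  New min = min(old_min, new_val) = min(-15, -12) = -15

Answer: -15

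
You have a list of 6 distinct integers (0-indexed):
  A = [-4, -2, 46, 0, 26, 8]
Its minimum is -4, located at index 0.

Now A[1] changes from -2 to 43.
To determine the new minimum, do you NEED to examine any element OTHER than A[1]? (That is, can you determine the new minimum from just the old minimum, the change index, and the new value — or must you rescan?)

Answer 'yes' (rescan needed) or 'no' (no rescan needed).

Old min = -4 at index 0
Change at index 1: -2 -> 43
Index 1 was NOT the min. New min = min(-4, 43). No rescan of other elements needed.
Needs rescan: no

Answer: no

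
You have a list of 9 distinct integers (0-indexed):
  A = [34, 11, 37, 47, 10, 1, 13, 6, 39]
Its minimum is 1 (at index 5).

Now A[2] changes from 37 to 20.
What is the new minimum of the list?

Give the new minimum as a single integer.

Answer: 1

Derivation:
Old min = 1 (at index 5)
Change: A[2] 37 -> 20
Changed element was NOT the old min.
  New min = min(old_min, new_val) = min(1, 20) = 1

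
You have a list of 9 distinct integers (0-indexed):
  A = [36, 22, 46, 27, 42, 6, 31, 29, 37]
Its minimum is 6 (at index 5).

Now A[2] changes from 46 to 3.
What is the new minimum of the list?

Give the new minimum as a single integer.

Old min = 6 (at index 5)
Change: A[2] 46 -> 3
Changed element was NOT the old min.
  New min = min(old_min, new_val) = min(6, 3) = 3

Answer: 3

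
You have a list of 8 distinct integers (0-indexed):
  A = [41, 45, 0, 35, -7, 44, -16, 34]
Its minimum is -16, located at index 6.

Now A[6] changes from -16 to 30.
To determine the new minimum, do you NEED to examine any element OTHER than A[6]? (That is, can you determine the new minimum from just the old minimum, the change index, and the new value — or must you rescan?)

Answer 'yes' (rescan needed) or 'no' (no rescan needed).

Old min = -16 at index 6
Change at index 6: -16 -> 30
Index 6 WAS the min and new value 30 > old min -16. Must rescan other elements to find the new min.
Needs rescan: yes

Answer: yes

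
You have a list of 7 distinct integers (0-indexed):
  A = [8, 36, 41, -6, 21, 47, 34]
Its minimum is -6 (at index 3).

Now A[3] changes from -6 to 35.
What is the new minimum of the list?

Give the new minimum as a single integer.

Old min = -6 (at index 3)
Change: A[3] -6 -> 35
Changed element WAS the min. Need to check: is 35 still <= all others?
  Min of remaining elements: 8
  New min = min(35, 8) = 8

Answer: 8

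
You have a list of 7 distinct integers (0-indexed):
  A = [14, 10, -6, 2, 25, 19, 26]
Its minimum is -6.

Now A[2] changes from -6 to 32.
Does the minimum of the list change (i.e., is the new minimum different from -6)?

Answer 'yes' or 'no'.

Answer: yes

Derivation:
Old min = -6
Change: A[2] -6 -> 32
Changed element was the min; new min must be rechecked.
New min = 2; changed? yes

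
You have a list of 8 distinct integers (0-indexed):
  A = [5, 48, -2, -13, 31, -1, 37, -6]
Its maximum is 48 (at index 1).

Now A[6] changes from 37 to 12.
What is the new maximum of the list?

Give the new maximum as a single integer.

Answer: 48

Derivation:
Old max = 48 (at index 1)
Change: A[6] 37 -> 12
Changed element was NOT the old max.
  New max = max(old_max, new_val) = max(48, 12) = 48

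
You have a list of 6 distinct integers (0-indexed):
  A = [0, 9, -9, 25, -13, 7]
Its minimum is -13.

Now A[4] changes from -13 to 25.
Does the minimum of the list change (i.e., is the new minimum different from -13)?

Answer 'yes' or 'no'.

Old min = -13
Change: A[4] -13 -> 25
Changed element was the min; new min must be rechecked.
New min = -9; changed? yes

Answer: yes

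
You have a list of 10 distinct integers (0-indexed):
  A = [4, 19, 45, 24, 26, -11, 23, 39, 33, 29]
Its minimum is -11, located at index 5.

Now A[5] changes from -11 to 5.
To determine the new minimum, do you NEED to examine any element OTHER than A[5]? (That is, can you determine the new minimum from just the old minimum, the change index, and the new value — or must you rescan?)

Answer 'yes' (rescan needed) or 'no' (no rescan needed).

Answer: yes

Derivation:
Old min = -11 at index 5
Change at index 5: -11 -> 5
Index 5 WAS the min and new value 5 > old min -11. Must rescan other elements to find the new min.
Needs rescan: yes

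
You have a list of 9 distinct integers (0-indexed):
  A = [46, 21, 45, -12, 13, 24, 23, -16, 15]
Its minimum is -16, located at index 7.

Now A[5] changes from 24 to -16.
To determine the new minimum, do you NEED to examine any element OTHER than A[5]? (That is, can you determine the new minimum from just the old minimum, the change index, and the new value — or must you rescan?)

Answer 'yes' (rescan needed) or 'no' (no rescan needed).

Old min = -16 at index 7
Change at index 5: 24 -> -16
Index 5 was NOT the min. New min = min(-16, -16). No rescan of other elements needed.
Needs rescan: no

Answer: no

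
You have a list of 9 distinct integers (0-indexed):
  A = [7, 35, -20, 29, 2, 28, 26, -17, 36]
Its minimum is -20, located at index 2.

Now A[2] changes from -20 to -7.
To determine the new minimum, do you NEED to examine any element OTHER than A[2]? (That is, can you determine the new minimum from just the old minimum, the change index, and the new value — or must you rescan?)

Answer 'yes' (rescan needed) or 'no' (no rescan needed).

Old min = -20 at index 2
Change at index 2: -20 -> -7
Index 2 WAS the min and new value -7 > old min -20. Must rescan other elements to find the new min.
Needs rescan: yes

Answer: yes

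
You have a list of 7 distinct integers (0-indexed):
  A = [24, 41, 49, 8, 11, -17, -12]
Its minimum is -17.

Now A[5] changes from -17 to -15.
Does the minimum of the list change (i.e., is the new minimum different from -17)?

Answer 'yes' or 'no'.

Old min = -17
Change: A[5] -17 -> -15
Changed element was the min; new min must be rechecked.
New min = -15; changed? yes

Answer: yes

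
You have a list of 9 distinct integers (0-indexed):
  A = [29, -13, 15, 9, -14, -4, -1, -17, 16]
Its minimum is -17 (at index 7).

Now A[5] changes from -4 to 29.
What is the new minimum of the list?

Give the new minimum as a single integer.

Answer: -17

Derivation:
Old min = -17 (at index 7)
Change: A[5] -4 -> 29
Changed element was NOT the old min.
  New min = min(old_min, new_val) = min(-17, 29) = -17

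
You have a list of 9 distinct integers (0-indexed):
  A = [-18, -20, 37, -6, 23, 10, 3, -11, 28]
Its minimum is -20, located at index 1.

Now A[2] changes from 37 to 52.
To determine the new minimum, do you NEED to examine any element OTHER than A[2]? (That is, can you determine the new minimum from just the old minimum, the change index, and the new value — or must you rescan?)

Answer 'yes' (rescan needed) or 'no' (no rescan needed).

Old min = -20 at index 1
Change at index 2: 37 -> 52
Index 2 was NOT the min. New min = min(-20, 52). No rescan of other elements needed.
Needs rescan: no

Answer: no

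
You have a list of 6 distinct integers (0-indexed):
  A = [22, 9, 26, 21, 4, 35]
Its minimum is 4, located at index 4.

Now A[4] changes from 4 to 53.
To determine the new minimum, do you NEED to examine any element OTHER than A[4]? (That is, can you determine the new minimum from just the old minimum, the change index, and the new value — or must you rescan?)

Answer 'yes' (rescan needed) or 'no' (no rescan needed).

Answer: yes

Derivation:
Old min = 4 at index 4
Change at index 4: 4 -> 53
Index 4 WAS the min and new value 53 > old min 4. Must rescan other elements to find the new min.
Needs rescan: yes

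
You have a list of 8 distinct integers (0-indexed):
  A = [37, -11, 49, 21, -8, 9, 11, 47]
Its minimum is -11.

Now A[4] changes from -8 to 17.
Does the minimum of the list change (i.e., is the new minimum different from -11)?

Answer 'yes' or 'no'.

Answer: no

Derivation:
Old min = -11
Change: A[4] -8 -> 17
Changed element was NOT the min; min changes only if 17 < -11.
New min = -11; changed? no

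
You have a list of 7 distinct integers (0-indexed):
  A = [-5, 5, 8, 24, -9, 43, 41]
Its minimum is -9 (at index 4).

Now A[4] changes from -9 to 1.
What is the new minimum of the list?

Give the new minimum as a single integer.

Answer: -5

Derivation:
Old min = -9 (at index 4)
Change: A[4] -9 -> 1
Changed element WAS the min. Need to check: is 1 still <= all others?
  Min of remaining elements: -5
  New min = min(1, -5) = -5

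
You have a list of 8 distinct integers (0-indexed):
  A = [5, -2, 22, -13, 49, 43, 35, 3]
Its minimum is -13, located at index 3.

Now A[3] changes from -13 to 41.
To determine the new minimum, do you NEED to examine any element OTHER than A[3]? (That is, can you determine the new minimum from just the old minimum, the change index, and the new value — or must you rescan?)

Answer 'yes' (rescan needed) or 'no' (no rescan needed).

Old min = -13 at index 3
Change at index 3: -13 -> 41
Index 3 WAS the min and new value 41 > old min -13. Must rescan other elements to find the new min.
Needs rescan: yes

Answer: yes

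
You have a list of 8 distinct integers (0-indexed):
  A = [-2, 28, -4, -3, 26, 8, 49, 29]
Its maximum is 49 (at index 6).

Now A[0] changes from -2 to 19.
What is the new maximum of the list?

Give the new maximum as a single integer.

Answer: 49

Derivation:
Old max = 49 (at index 6)
Change: A[0] -2 -> 19
Changed element was NOT the old max.
  New max = max(old_max, new_val) = max(49, 19) = 49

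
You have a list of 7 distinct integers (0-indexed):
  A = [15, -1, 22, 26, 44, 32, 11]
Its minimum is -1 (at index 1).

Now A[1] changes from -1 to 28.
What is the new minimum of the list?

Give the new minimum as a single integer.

Old min = -1 (at index 1)
Change: A[1] -1 -> 28
Changed element WAS the min. Need to check: is 28 still <= all others?
  Min of remaining elements: 11
  New min = min(28, 11) = 11

Answer: 11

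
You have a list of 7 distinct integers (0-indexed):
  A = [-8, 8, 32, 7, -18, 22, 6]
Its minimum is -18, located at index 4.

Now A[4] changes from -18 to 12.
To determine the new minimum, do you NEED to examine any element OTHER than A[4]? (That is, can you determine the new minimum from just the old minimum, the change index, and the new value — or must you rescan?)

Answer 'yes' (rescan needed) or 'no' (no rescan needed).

Old min = -18 at index 4
Change at index 4: -18 -> 12
Index 4 WAS the min and new value 12 > old min -18. Must rescan other elements to find the new min.
Needs rescan: yes

Answer: yes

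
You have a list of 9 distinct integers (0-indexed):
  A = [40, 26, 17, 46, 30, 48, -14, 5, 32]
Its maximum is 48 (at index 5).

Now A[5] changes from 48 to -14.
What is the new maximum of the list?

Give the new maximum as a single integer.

Old max = 48 (at index 5)
Change: A[5] 48 -> -14
Changed element WAS the max -> may need rescan.
  Max of remaining elements: 46
  New max = max(-14, 46) = 46

Answer: 46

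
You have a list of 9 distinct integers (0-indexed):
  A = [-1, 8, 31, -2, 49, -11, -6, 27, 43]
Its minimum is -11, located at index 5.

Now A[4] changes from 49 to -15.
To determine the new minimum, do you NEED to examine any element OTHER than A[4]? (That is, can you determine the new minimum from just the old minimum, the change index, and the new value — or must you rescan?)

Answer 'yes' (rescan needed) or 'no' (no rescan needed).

Old min = -11 at index 5
Change at index 4: 49 -> -15
Index 4 was NOT the min. New min = min(-11, -15). No rescan of other elements needed.
Needs rescan: no

Answer: no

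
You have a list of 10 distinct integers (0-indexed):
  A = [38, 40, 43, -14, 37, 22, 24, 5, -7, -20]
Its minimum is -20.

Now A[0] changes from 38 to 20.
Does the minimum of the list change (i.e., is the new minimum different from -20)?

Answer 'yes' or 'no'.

Old min = -20
Change: A[0] 38 -> 20
Changed element was NOT the min; min changes only if 20 < -20.
New min = -20; changed? no

Answer: no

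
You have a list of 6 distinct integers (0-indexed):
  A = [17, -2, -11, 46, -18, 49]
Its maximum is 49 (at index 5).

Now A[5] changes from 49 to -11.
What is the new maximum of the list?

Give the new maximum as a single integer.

Old max = 49 (at index 5)
Change: A[5] 49 -> -11
Changed element WAS the max -> may need rescan.
  Max of remaining elements: 46
  New max = max(-11, 46) = 46

Answer: 46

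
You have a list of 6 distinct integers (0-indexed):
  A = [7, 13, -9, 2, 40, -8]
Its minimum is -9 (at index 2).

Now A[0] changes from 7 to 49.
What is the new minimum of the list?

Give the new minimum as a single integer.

Old min = -9 (at index 2)
Change: A[0] 7 -> 49
Changed element was NOT the old min.
  New min = min(old_min, new_val) = min(-9, 49) = -9

Answer: -9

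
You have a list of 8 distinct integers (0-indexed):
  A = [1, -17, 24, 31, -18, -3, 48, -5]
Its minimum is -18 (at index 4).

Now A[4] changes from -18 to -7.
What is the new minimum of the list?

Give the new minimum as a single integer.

Answer: -17

Derivation:
Old min = -18 (at index 4)
Change: A[4] -18 -> -7
Changed element WAS the min. Need to check: is -7 still <= all others?
  Min of remaining elements: -17
  New min = min(-7, -17) = -17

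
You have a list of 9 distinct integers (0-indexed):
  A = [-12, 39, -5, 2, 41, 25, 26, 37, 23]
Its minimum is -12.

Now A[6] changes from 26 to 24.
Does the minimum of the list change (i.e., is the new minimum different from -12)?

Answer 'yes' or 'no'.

Answer: no

Derivation:
Old min = -12
Change: A[6] 26 -> 24
Changed element was NOT the min; min changes only if 24 < -12.
New min = -12; changed? no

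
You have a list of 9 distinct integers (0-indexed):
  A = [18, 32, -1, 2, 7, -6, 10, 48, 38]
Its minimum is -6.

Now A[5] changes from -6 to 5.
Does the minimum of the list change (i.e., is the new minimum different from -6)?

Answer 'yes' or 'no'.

Old min = -6
Change: A[5] -6 -> 5
Changed element was the min; new min must be rechecked.
New min = -1; changed? yes

Answer: yes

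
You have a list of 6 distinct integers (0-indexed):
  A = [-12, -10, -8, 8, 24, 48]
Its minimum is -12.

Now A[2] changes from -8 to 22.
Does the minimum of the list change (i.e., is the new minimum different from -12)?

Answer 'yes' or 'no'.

Answer: no

Derivation:
Old min = -12
Change: A[2] -8 -> 22
Changed element was NOT the min; min changes only if 22 < -12.
New min = -12; changed? no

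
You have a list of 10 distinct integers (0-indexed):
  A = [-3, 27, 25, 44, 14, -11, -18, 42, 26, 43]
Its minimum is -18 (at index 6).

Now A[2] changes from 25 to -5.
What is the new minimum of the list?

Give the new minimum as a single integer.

Answer: -18

Derivation:
Old min = -18 (at index 6)
Change: A[2] 25 -> -5
Changed element was NOT the old min.
  New min = min(old_min, new_val) = min(-18, -5) = -18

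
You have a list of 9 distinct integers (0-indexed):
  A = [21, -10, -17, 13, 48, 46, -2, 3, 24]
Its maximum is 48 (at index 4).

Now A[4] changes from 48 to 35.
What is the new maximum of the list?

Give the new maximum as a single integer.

Answer: 46

Derivation:
Old max = 48 (at index 4)
Change: A[4] 48 -> 35
Changed element WAS the max -> may need rescan.
  Max of remaining elements: 46
  New max = max(35, 46) = 46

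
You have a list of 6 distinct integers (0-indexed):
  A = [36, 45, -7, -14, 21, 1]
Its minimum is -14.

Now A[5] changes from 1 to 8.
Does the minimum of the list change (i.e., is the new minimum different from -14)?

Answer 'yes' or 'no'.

Answer: no

Derivation:
Old min = -14
Change: A[5] 1 -> 8
Changed element was NOT the min; min changes only if 8 < -14.
New min = -14; changed? no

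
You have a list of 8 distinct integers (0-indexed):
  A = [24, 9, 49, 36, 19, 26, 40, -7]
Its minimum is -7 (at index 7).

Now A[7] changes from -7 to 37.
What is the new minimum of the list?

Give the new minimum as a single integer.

Old min = -7 (at index 7)
Change: A[7] -7 -> 37
Changed element WAS the min. Need to check: is 37 still <= all others?
  Min of remaining elements: 9
  New min = min(37, 9) = 9

Answer: 9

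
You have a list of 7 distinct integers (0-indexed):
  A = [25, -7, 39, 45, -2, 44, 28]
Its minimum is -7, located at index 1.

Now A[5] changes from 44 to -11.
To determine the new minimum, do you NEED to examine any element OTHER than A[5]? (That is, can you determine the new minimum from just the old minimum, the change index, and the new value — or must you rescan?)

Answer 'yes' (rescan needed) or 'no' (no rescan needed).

Answer: no

Derivation:
Old min = -7 at index 1
Change at index 5: 44 -> -11
Index 5 was NOT the min. New min = min(-7, -11). No rescan of other elements needed.
Needs rescan: no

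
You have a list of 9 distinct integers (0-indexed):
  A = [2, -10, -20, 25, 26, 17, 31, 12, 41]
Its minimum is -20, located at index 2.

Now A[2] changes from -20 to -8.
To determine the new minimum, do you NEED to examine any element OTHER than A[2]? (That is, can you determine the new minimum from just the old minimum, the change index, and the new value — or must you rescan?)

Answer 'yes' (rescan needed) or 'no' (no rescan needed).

Old min = -20 at index 2
Change at index 2: -20 -> -8
Index 2 WAS the min and new value -8 > old min -20. Must rescan other elements to find the new min.
Needs rescan: yes

Answer: yes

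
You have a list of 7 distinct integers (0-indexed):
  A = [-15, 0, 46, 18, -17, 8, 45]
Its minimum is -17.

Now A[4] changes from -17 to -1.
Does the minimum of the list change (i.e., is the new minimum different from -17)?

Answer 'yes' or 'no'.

Answer: yes

Derivation:
Old min = -17
Change: A[4] -17 -> -1
Changed element was the min; new min must be rechecked.
New min = -15; changed? yes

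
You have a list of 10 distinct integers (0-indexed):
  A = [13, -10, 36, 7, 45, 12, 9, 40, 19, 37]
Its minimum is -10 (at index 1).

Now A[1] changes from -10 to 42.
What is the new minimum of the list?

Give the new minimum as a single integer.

Old min = -10 (at index 1)
Change: A[1] -10 -> 42
Changed element WAS the min. Need to check: is 42 still <= all others?
  Min of remaining elements: 7
  New min = min(42, 7) = 7

Answer: 7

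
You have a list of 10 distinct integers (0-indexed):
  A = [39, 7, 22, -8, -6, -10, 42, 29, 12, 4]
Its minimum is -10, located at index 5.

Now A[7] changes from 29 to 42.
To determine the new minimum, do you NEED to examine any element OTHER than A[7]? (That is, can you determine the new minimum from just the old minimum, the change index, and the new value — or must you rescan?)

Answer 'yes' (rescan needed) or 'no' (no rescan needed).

Old min = -10 at index 5
Change at index 7: 29 -> 42
Index 7 was NOT the min. New min = min(-10, 42). No rescan of other elements needed.
Needs rescan: no

Answer: no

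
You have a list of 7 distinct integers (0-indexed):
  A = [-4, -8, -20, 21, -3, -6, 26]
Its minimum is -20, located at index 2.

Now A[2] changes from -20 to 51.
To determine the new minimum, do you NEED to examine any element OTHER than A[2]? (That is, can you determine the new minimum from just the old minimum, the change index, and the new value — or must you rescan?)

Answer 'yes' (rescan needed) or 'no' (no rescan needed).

Old min = -20 at index 2
Change at index 2: -20 -> 51
Index 2 WAS the min and new value 51 > old min -20. Must rescan other elements to find the new min.
Needs rescan: yes

Answer: yes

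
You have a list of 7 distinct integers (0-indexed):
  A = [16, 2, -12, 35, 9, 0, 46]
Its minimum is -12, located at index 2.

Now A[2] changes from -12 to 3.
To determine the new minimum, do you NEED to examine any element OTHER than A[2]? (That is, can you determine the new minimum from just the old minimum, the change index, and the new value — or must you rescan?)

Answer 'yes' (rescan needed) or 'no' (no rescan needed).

Old min = -12 at index 2
Change at index 2: -12 -> 3
Index 2 WAS the min and new value 3 > old min -12. Must rescan other elements to find the new min.
Needs rescan: yes

Answer: yes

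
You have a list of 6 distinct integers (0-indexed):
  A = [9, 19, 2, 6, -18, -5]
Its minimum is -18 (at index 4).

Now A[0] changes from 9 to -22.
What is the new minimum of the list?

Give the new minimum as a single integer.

Answer: -22

Derivation:
Old min = -18 (at index 4)
Change: A[0] 9 -> -22
Changed element was NOT the old min.
  New min = min(old_min, new_val) = min(-18, -22) = -22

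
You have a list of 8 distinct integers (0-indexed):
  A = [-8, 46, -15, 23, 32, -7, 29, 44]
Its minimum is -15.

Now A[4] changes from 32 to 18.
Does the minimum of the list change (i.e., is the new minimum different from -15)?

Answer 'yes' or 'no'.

Old min = -15
Change: A[4] 32 -> 18
Changed element was NOT the min; min changes only if 18 < -15.
New min = -15; changed? no

Answer: no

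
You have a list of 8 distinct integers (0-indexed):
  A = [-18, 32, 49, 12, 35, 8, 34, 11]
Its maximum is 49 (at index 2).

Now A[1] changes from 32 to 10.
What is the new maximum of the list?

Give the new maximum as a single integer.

Answer: 49

Derivation:
Old max = 49 (at index 2)
Change: A[1] 32 -> 10
Changed element was NOT the old max.
  New max = max(old_max, new_val) = max(49, 10) = 49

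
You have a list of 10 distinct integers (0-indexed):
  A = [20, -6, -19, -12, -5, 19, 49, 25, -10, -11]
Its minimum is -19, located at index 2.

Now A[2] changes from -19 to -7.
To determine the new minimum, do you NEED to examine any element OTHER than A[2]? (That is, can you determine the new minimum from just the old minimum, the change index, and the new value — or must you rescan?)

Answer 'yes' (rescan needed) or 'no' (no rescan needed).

Old min = -19 at index 2
Change at index 2: -19 -> -7
Index 2 WAS the min and new value -7 > old min -19. Must rescan other elements to find the new min.
Needs rescan: yes

Answer: yes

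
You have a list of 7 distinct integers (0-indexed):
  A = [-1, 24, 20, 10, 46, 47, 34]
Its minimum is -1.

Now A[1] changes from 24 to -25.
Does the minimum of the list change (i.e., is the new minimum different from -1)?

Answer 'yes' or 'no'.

Answer: yes

Derivation:
Old min = -1
Change: A[1] 24 -> -25
Changed element was NOT the min; min changes only if -25 < -1.
New min = -25; changed? yes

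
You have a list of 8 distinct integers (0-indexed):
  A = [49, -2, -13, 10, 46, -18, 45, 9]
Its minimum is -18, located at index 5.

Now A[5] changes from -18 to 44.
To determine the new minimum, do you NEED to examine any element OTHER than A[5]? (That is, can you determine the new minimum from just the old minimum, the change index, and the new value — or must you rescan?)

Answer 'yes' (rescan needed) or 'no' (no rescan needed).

Answer: yes

Derivation:
Old min = -18 at index 5
Change at index 5: -18 -> 44
Index 5 WAS the min and new value 44 > old min -18. Must rescan other elements to find the new min.
Needs rescan: yes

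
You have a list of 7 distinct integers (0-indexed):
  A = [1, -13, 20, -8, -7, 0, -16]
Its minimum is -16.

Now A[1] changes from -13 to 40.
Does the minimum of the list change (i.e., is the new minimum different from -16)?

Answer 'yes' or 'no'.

Answer: no

Derivation:
Old min = -16
Change: A[1] -13 -> 40
Changed element was NOT the min; min changes only if 40 < -16.
New min = -16; changed? no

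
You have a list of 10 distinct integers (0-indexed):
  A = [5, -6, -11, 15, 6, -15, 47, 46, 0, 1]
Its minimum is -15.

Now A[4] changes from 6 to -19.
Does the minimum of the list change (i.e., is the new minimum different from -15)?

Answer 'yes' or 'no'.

Old min = -15
Change: A[4] 6 -> -19
Changed element was NOT the min; min changes only if -19 < -15.
New min = -19; changed? yes

Answer: yes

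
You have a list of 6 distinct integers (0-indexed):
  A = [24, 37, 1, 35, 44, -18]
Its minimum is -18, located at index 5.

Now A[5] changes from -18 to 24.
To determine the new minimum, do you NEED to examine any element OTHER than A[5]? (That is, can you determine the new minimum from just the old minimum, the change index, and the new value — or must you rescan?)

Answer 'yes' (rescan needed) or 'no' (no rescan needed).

Old min = -18 at index 5
Change at index 5: -18 -> 24
Index 5 WAS the min and new value 24 > old min -18. Must rescan other elements to find the new min.
Needs rescan: yes

Answer: yes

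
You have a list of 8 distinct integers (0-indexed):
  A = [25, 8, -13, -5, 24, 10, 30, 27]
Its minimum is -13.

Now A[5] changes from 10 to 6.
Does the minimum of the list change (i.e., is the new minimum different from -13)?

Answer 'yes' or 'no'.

Answer: no

Derivation:
Old min = -13
Change: A[5] 10 -> 6
Changed element was NOT the min; min changes only if 6 < -13.
New min = -13; changed? no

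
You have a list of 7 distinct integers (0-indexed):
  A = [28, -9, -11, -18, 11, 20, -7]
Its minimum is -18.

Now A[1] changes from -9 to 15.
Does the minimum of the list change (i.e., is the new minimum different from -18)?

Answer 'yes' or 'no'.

Old min = -18
Change: A[1] -9 -> 15
Changed element was NOT the min; min changes only if 15 < -18.
New min = -18; changed? no

Answer: no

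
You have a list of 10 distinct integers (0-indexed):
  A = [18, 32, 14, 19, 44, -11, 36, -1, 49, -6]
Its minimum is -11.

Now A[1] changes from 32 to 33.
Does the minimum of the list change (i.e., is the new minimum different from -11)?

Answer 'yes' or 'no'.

Old min = -11
Change: A[1] 32 -> 33
Changed element was NOT the min; min changes only if 33 < -11.
New min = -11; changed? no

Answer: no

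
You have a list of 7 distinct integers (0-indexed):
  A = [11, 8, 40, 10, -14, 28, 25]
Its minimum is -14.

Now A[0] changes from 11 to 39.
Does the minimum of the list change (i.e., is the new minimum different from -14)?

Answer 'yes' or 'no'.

Old min = -14
Change: A[0] 11 -> 39
Changed element was NOT the min; min changes only if 39 < -14.
New min = -14; changed? no

Answer: no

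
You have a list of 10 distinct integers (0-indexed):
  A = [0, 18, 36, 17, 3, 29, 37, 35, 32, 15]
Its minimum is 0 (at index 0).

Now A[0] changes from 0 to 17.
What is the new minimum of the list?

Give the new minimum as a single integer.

Answer: 3

Derivation:
Old min = 0 (at index 0)
Change: A[0] 0 -> 17
Changed element WAS the min. Need to check: is 17 still <= all others?
  Min of remaining elements: 3
  New min = min(17, 3) = 3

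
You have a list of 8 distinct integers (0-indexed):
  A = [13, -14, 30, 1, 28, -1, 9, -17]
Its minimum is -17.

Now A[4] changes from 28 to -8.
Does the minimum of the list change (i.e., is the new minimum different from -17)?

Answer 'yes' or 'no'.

Old min = -17
Change: A[4] 28 -> -8
Changed element was NOT the min; min changes only if -8 < -17.
New min = -17; changed? no

Answer: no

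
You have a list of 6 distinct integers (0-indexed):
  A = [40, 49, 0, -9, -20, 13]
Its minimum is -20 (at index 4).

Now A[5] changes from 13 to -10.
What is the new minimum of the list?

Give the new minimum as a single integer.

Answer: -20

Derivation:
Old min = -20 (at index 4)
Change: A[5] 13 -> -10
Changed element was NOT the old min.
  New min = min(old_min, new_val) = min(-20, -10) = -20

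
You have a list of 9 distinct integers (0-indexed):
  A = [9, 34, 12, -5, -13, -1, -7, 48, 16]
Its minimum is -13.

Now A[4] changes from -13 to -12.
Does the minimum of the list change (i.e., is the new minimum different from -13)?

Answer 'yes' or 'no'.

Answer: yes

Derivation:
Old min = -13
Change: A[4] -13 -> -12
Changed element was the min; new min must be rechecked.
New min = -12; changed? yes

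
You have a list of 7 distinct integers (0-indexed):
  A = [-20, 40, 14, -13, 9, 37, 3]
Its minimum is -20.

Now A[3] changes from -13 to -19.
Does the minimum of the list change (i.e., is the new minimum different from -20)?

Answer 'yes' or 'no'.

Old min = -20
Change: A[3] -13 -> -19
Changed element was NOT the min; min changes only if -19 < -20.
New min = -20; changed? no

Answer: no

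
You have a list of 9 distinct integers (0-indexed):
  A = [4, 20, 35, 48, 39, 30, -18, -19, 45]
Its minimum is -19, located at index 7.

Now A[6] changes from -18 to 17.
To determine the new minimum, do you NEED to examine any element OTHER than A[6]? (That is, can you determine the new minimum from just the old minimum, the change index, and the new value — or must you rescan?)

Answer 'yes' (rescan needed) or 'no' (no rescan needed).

Answer: no

Derivation:
Old min = -19 at index 7
Change at index 6: -18 -> 17
Index 6 was NOT the min. New min = min(-19, 17). No rescan of other elements needed.
Needs rescan: no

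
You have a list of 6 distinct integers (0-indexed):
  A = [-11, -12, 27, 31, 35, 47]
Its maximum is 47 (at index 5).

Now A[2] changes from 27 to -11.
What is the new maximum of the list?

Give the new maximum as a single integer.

Old max = 47 (at index 5)
Change: A[2] 27 -> -11
Changed element was NOT the old max.
  New max = max(old_max, new_val) = max(47, -11) = 47

Answer: 47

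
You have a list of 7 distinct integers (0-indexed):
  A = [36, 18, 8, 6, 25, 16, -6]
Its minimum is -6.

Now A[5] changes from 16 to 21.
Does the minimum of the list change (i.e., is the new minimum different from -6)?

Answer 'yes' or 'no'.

Answer: no

Derivation:
Old min = -6
Change: A[5] 16 -> 21
Changed element was NOT the min; min changes only if 21 < -6.
New min = -6; changed? no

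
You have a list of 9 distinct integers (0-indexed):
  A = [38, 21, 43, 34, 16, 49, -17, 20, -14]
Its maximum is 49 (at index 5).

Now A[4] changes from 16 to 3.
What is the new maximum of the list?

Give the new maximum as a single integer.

Old max = 49 (at index 5)
Change: A[4] 16 -> 3
Changed element was NOT the old max.
  New max = max(old_max, new_val) = max(49, 3) = 49

Answer: 49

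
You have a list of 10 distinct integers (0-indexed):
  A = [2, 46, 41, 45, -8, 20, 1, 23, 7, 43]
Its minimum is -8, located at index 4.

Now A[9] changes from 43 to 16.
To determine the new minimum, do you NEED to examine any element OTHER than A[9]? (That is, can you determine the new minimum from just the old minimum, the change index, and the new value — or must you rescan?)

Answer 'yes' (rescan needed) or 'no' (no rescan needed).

Old min = -8 at index 4
Change at index 9: 43 -> 16
Index 9 was NOT the min. New min = min(-8, 16). No rescan of other elements needed.
Needs rescan: no

Answer: no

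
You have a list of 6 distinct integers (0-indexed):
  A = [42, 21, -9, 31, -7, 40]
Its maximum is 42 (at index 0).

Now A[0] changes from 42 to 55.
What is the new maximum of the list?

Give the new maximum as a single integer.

Old max = 42 (at index 0)
Change: A[0] 42 -> 55
Changed element WAS the max -> may need rescan.
  Max of remaining elements: 40
  New max = max(55, 40) = 55

Answer: 55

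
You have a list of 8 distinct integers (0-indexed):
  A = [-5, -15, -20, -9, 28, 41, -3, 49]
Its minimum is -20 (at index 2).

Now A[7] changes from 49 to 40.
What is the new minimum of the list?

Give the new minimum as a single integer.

Answer: -20

Derivation:
Old min = -20 (at index 2)
Change: A[7] 49 -> 40
Changed element was NOT the old min.
  New min = min(old_min, new_val) = min(-20, 40) = -20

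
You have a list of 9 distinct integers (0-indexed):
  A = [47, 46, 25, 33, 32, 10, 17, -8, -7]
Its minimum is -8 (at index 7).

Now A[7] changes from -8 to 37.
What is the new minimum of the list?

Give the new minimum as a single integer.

Old min = -8 (at index 7)
Change: A[7] -8 -> 37
Changed element WAS the min. Need to check: is 37 still <= all others?
  Min of remaining elements: -7
  New min = min(37, -7) = -7

Answer: -7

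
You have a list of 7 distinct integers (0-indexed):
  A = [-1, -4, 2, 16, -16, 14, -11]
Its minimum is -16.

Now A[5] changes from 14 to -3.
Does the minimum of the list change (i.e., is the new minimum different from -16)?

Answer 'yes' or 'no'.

Old min = -16
Change: A[5] 14 -> -3
Changed element was NOT the min; min changes only if -3 < -16.
New min = -16; changed? no

Answer: no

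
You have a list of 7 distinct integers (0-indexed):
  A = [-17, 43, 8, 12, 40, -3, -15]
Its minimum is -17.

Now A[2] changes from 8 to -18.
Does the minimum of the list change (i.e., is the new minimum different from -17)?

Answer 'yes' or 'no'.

Old min = -17
Change: A[2] 8 -> -18
Changed element was NOT the min; min changes only if -18 < -17.
New min = -18; changed? yes

Answer: yes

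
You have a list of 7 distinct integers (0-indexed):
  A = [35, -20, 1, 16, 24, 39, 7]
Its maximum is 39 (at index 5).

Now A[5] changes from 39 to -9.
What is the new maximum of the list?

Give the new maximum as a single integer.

Old max = 39 (at index 5)
Change: A[5] 39 -> -9
Changed element WAS the max -> may need rescan.
  Max of remaining elements: 35
  New max = max(-9, 35) = 35

Answer: 35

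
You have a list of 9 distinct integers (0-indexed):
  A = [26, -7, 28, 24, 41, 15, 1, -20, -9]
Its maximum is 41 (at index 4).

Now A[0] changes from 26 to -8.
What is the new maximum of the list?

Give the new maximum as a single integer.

Old max = 41 (at index 4)
Change: A[0] 26 -> -8
Changed element was NOT the old max.
  New max = max(old_max, new_val) = max(41, -8) = 41

Answer: 41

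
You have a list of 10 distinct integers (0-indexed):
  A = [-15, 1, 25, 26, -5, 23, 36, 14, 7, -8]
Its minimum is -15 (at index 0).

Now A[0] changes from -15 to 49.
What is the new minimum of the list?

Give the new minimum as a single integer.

Answer: -8

Derivation:
Old min = -15 (at index 0)
Change: A[0] -15 -> 49
Changed element WAS the min. Need to check: is 49 still <= all others?
  Min of remaining elements: -8
  New min = min(49, -8) = -8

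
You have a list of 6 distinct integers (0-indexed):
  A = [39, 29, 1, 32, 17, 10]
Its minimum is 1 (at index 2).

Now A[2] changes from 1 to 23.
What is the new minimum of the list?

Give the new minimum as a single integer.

Answer: 10

Derivation:
Old min = 1 (at index 2)
Change: A[2] 1 -> 23
Changed element WAS the min. Need to check: is 23 still <= all others?
  Min of remaining elements: 10
  New min = min(23, 10) = 10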